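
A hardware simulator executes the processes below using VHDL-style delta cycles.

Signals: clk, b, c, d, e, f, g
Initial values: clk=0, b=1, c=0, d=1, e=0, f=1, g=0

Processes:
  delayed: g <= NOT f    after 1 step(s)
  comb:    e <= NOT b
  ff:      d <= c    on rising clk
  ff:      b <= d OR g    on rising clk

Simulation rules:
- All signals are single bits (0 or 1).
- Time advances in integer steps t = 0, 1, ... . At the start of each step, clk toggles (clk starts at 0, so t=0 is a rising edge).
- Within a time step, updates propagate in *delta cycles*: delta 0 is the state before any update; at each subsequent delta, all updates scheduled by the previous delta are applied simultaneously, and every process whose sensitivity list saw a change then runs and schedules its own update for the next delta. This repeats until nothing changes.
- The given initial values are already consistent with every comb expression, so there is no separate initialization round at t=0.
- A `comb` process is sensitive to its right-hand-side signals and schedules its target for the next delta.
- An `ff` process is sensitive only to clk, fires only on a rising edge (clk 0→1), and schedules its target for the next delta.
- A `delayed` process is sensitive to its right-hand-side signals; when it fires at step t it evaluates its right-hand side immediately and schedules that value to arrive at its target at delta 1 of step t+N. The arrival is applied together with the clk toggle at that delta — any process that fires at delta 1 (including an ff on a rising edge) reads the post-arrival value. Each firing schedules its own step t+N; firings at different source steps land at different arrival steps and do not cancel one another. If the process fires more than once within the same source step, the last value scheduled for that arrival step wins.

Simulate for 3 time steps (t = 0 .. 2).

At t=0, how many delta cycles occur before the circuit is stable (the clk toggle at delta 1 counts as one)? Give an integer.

t0.Δ0 clk=0 c=0 e=0 f=1 b=1 d=1 g=0
t0.Δ1 clk=1 c=0 e=0 f=1 b=1 d=1 g=0
t0.Δ2 clk=1 c=0 e=0 f=1 b=1 d=0 g=0
t1.Δ0 clk=1 c=0 e=0 f=1 b=1 d=0 g=0
t1.Δ1 clk=0 c=0 e=0 f=1 b=1 d=0 g=0
t2.Δ0 clk=0 c=0 e=0 f=1 b=1 d=0 g=0
t2.Δ1 clk=1 c=0 e=0 f=1 b=1 d=0 g=0
t2.Δ2 clk=1 c=0 e=0 f=1 b=0 d=0 g=0
t2.Δ3 clk=1 c=0 e=1 f=1 b=0 d=0 g=0

2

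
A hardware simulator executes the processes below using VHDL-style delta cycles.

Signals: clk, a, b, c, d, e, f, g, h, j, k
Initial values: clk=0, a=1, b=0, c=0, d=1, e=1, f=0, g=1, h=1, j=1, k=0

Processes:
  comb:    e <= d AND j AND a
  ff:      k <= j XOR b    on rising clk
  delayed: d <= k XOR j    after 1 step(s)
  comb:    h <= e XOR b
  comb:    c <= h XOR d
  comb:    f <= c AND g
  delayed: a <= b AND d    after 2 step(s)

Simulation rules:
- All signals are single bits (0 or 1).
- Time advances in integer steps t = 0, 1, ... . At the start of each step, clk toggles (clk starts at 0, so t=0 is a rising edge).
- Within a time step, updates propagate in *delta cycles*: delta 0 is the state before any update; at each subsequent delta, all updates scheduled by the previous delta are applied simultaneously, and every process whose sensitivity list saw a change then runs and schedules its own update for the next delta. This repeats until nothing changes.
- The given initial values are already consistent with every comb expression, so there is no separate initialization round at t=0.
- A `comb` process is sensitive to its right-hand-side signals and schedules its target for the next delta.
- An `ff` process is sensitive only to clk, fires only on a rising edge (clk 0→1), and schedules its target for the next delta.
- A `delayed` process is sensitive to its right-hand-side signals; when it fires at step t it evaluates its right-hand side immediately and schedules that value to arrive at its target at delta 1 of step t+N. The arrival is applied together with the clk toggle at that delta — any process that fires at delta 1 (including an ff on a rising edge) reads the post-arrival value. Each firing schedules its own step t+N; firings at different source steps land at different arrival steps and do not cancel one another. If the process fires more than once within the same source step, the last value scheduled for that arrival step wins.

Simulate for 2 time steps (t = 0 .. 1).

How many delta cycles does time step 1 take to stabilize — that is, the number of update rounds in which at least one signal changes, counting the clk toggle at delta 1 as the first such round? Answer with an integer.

t=0 Δ0: h=1 clk=0 f=0 j=1 e=1 k=0 a=1 g=1 c=0 d=1 b=0
  Δ1: clk:0→1
  Δ2: k:0→1
  (2Δ to stable)
t=1 Δ0: h=1 clk=1 f=0 j=1 e=1 k=1 a=1 g=1 c=0 d=1 b=0
  Δ1: clk:1→0, d:1→0
  Δ2: e:1→0, c:0→1
  Δ3: h:1→0, f:0→1
  Δ4: c:1→0
  Δ5: f:1→0
  (5Δ to stable)

5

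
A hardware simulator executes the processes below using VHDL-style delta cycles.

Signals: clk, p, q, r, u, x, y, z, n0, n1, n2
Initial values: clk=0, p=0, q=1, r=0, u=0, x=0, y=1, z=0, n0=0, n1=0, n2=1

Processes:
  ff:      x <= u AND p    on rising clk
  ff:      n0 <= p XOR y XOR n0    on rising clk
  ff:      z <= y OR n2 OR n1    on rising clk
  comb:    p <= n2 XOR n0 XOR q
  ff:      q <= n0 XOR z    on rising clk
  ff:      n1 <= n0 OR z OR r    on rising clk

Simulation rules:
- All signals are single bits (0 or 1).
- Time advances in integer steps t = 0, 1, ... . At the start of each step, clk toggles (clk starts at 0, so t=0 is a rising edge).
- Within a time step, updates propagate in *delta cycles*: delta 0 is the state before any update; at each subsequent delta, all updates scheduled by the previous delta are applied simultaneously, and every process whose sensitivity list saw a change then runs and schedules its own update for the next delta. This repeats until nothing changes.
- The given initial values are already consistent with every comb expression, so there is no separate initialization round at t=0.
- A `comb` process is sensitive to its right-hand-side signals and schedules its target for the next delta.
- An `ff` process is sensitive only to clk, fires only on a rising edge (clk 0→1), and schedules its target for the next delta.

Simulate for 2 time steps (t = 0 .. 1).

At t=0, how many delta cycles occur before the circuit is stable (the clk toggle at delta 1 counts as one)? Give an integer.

t=0 Δ0: r=0 p=0 n2=1 clk=0 n0=0 u=0 z=0 q=1 x=0 n1=0 y=1
  Δ1: clk:0→1
  Δ2: n0:0→1, z:0→1, q:1→0
  (2Δ to stable)
t=1 Δ0: r=0 p=0 n2=1 clk=1 n0=1 u=0 z=1 q=0 x=0 n1=0 y=1
  Δ1: clk:1→0
  (1Δ to stable)

2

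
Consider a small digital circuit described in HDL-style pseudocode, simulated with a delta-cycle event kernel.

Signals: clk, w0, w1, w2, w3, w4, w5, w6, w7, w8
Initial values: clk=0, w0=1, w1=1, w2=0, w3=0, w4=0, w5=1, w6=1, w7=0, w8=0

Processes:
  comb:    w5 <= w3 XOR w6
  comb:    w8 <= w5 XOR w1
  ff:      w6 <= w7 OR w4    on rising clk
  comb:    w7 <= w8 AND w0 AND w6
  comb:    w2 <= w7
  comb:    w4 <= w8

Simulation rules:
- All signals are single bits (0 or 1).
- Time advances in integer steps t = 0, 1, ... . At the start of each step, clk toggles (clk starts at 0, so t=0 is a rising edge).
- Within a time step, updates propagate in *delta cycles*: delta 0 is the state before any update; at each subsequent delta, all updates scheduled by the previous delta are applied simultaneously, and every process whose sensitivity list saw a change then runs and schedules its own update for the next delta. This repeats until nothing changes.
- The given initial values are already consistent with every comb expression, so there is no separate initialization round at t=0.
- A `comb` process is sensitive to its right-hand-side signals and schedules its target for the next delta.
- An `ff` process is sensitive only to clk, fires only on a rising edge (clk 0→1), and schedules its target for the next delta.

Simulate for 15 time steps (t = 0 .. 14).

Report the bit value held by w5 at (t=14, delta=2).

t0.Δ0 w2=0 w6=1 w0=1 w8=0 w3=0 w5=1 w1=1 w7=0 clk=0 w4=0
t0.Δ1 w2=0 w6=1 w0=1 w8=0 w3=0 w5=1 w1=1 w7=0 clk=1 w4=0
t0.Δ2 w2=0 w6=0 w0=1 w8=0 w3=0 w5=1 w1=1 w7=0 clk=1 w4=0
t0.Δ3 w2=0 w6=0 w0=1 w8=0 w3=0 w5=0 w1=1 w7=0 clk=1 w4=0
t0.Δ4 w2=0 w6=0 w0=1 w8=1 w3=0 w5=0 w1=1 w7=0 clk=1 w4=0
t0.Δ5 w2=0 w6=0 w0=1 w8=1 w3=0 w5=0 w1=1 w7=0 clk=1 w4=1
t1.Δ0 w2=0 w6=0 w0=1 w8=1 w3=0 w5=0 w1=1 w7=0 clk=1 w4=1
t1.Δ1 w2=0 w6=0 w0=1 w8=1 w3=0 w5=0 w1=1 w7=0 clk=0 w4=1
t2.Δ0 w2=0 w6=0 w0=1 w8=1 w3=0 w5=0 w1=1 w7=0 clk=0 w4=1
t2.Δ1 w2=0 w6=0 w0=1 w8=1 w3=0 w5=0 w1=1 w7=0 clk=1 w4=1
t2.Δ2 w2=0 w6=1 w0=1 w8=1 w3=0 w5=0 w1=1 w7=0 clk=1 w4=1
t2.Δ3 w2=0 w6=1 w0=1 w8=1 w3=0 w5=1 w1=1 w7=1 clk=1 w4=1
t2.Δ4 w2=1 w6=1 w0=1 w8=0 w3=0 w5=1 w1=1 w7=1 clk=1 w4=1
t2.Δ5 w2=1 w6=1 w0=1 w8=0 w3=0 w5=1 w1=1 w7=0 clk=1 w4=0
t2.Δ6 w2=0 w6=1 w0=1 w8=0 w3=0 w5=1 w1=1 w7=0 clk=1 w4=0
t3.Δ0 w2=0 w6=1 w0=1 w8=0 w3=0 w5=1 w1=1 w7=0 clk=1 w4=0
t3.Δ1 w2=0 w6=1 w0=1 w8=0 w3=0 w5=1 w1=1 w7=0 clk=0 w4=0
t4.Δ0 w2=0 w6=1 w0=1 w8=0 w3=0 w5=1 w1=1 w7=0 clk=0 w4=0
t4.Δ1 w2=0 w6=1 w0=1 w8=0 w3=0 w5=1 w1=1 w7=0 clk=1 w4=0
t4.Δ2 w2=0 w6=0 w0=1 w8=0 w3=0 w5=1 w1=1 w7=0 clk=1 w4=0
t4.Δ3 w2=0 w6=0 w0=1 w8=0 w3=0 w5=0 w1=1 w7=0 clk=1 w4=0
t4.Δ4 w2=0 w6=0 w0=1 w8=1 w3=0 w5=0 w1=1 w7=0 clk=1 w4=0
t4.Δ5 w2=0 w6=0 w0=1 w8=1 w3=0 w5=0 w1=1 w7=0 clk=1 w4=1
t5.Δ0 w2=0 w6=0 w0=1 w8=1 w3=0 w5=0 w1=1 w7=0 clk=1 w4=1
t5.Δ1 w2=0 w6=0 w0=1 w8=1 w3=0 w5=0 w1=1 w7=0 clk=0 w4=1
t6.Δ0 w2=0 w6=0 w0=1 w8=1 w3=0 w5=0 w1=1 w7=0 clk=0 w4=1
t6.Δ1 w2=0 w6=0 w0=1 w8=1 w3=0 w5=0 w1=1 w7=0 clk=1 w4=1
t6.Δ2 w2=0 w6=1 w0=1 w8=1 w3=0 w5=0 w1=1 w7=0 clk=1 w4=1
t6.Δ3 w2=0 w6=1 w0=1 w8=1 w3=0 w5=1 w1=1 w7=1 clk=1 w4=1
t6.Δ4 w2=1 w6=1 w0=1 w8=0 w3=0 w5=1 w1=1 w7=1 clk=1 w4=1
t6.Δ5 w2=1 w6=1 w0=1 w8=0 w3=0 w5=1 w1=1 w7=0 clk=1 w4=0
t6.Δ6 w2=0 w6=1 w0=1 w8=0 w3=0 w5=1 w1=1 w7=0 clk=1 w4=0
t7.Δ0 w2=0 w6=1 w0=1 w8=0 w3=0 w5=1 w1=1 w7=0 clk=1 w4=0
t7.Δ1 w2=0 w6=1 w0=1 w8=0 w3=0 w5=1 w1=1 w7=0 clk=0 w4=0
t8.Δ0 w2=0 w6=1 w0=1 w8=0 w3=0 w5=1 w1=1 w7=0 clk=0 w4=0
t8.Δ1 w2=0 w6=1 w0=1 w8=0 w3=0 w5=1 w1=1 w7=0 clk=1 w4=0
t8.Δ2 w2=0 w6=0 w0=1 w8=0 w3=0 w5=1 w1=1 w7=0 clk=1 w4=0
t8.Δ3 w2=0 w6=0 w0=1 w8=0 w3=0 w5=0 w1=1 w7=0 clk=1 w4=0
t8.Δ4 w2=0 w6=0 w0=1 w8=1 w3=0 w5=0 w1=1 w7=0 clk=1 w4=0
t8.Δ5 w2=0 w6=0 w0=1 w8=1 w3=0 w5=0 w1=1 w7=0 clk=1 w4=1
t9.Δ0 w2=0 w6=0 w0=1 w8=1 w3=0 w5=0 w1=1 w7=0 clk=1 w4=1
t9.Δ1 w2=0 w6=0 w0=1 w8=1 w3=0 w5=0 w1=1 w7=0 clk=0 w4=1
t10.Δ0 w2=0 w6=0 w0=1 w8=1 w3=0 w5=0 w1=1 w7=0 clk=0 w4=1
t10.Δ1 w2=0 w6=0 w0=1 w8=1 w3=0 w5=0 w1=1 w7=0 clk=1 w4=1
t10.Δ2 w2=0 w6=1 w0=1 w8=1 w3=0 w5=0 w1=1 w7=0 clk=1 w4=1
t10.Δ3 w2=0 w6=1 w0=1 w8=1 w3=0 w5=1 w1=1 w7=1 clk=1 w4=1
t10.Δ4 w2=1 w6=1 w0=1 w8=0 w3=0 w5=1 w1=1 w7=1 clk=1 w4=1
t10.Δ5 w2=1 w6=1 w0=1 w8=0 w3=0 w5=1 w1=1 w7=0 clk=1 w4=0
t10.Δ6 w2=0 w6=1 w0=1 w8=0 w3=0 w5=1 w1=1 w7=0 clk=1 w4=0
t11.Δ0 w2=0 w6=1 w0=1 w8=0 w3=0 w5=1 w1=1 w7=0 clk=1 w4=0
t11.Δ1 w2=0 w6=1 w0=1 w8=0 w3=0 w5=1 w1=1 w7=0 clk=0 w4=0
t12.Δ0 w2=0 w6=1 w0=1 w8=0 w3=0 w5=1 w1=1 w7=0 clk=0 w4=0
t12.Δ1 w2=0 w6=1 w0=1 w8=0 w3=0 w5=1 w1=1 w7=0 clk=1 w4=0
t12.Δ2 w2=0 w6=0 w0=1 w8=0 w3=0 w5=1 w1=1 w7=0 clk=1 w4=0
t12.Δ3 w2=0 w6=0 w0=1 w8=0 w3=0 w5=0 w1=1 w7=0 clk=1 w4=0
t12.Δ4 w2=0 w6=0 w0=1 w8=1 w3=0 w5=0 w1=1 w7=0 clk=1 w4=0
t12.Δ5 w2=0 w6=0 w0=1 w8=1 w3=0 w5=0 w1=1 w7=0 clk=1 w4=1
t13.Δ0 w2=0 w6=0 w0=1 w8=1 w3=0 w5=0 w1=1 w7=0 clk=1 w4=1
t13.Δ1 w2=0 w6=0 w0=1 w8=1 w3=0 w5=0 w1=1 w7=0 clk=0 w4=1
t14.Δ0 w2=0 w6=0 w0=1 w8=1 w3=0 w5=0 w1=1 w7=0 clk=0 w4=1
t14.Δ1 w2=0 w6=0 w0=1 w8=1 w3=0 w5=0 w1=1 w7=0 clk=1 w4=1
t14.Δ2 w2=0 w6=1 w0=1 w8=1 w3=0 w5=0 w1=1 w7=0 clk=1 w4=1
t14.Δ3 w2=0 w6=1 w0=1 w8=1 w3=0 w5=1 w1=1 w7=1 clk=1 w4=1
t14.Δ4 w2=1 w6=1 w0=1 w8=0 w3=0 w5=1 w1=1 w7=1 clk=1 w4=1
t14.Δ5 w2=1 w6=1 w0=1 w8=0 w3=0 w5=1 w1=1 w7=0 clk=1 w4=0
t14.Δ6 w2=0 w6=1 w0=1 w8=0 w3=0 w5=1 w1=1 w7=0 clk=1 w4=0

0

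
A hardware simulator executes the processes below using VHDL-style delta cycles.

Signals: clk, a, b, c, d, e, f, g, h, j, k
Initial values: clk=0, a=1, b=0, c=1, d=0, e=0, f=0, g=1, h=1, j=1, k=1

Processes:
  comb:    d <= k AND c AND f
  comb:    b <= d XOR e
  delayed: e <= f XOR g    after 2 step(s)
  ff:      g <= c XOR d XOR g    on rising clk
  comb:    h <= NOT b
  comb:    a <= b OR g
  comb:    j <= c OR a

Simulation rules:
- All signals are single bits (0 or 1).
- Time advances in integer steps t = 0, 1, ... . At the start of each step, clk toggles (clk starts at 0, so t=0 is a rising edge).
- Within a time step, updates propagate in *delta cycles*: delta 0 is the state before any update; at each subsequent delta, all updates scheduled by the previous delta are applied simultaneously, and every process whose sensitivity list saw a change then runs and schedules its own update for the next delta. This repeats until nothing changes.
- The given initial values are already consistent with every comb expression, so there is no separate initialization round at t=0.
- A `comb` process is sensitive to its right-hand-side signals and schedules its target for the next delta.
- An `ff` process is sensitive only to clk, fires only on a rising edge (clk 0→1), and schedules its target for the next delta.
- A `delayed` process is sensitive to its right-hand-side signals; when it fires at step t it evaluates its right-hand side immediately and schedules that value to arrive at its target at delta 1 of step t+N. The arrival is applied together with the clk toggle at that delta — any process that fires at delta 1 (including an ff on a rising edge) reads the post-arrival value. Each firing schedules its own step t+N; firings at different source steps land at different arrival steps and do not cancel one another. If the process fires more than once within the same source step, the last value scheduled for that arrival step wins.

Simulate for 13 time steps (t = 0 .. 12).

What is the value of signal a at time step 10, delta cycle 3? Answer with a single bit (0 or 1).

1

t=0 Δ0: g=1 h=1 j=1 k=1 clk=0 f=0 c=1 d=0 e=0 a=1 b=0
  Δ1: clk:0→1
  Δ2: g:1→0
  Δ3: a:1→0
  (3Δ to stable)
t=1 Δ0: g=0 h=1 j=1 k=1 clk=1 f=0 c=1 d=0 e=0 a=0 b=0
  Δ1: clk:1→0
  (1Δ to stable)
t=2 Δ0: g=0 h=1 j=1 k=1 clk=0 f=0 c=1 d=0 e=0 a=0 b=0
  Δ1: clk:0→1
  Δ2: g:0→1
  Δ3: a:0→1
  (3Δ to stable)
t=3 Δ0: g=1 h=1 j=1 k=1 clk=1 f=0 c=1 d=0 e=0 a=1 b=0
  Δ1: clk:1→0
  (1Δ to stable)
t=4 Δ0: g=1 h=1 j=1 k=1 clk=0 f=0 c=1 d=0 e=0 a=1 b=0
  Δ1: clk:0→1, e:0→1
  Δ2: g:1→0, b:0→1
  Δ3: h:1→0
  (3Δ to stable)
t=5 Δ0: g=0 h=0 j=1 k=1 clk=1 f=0 c=1 d=0 e=1 a=1 b=1
  Δ1: clk:1→0
  (1Δ to stable)
t=6 Δ0: g=0 h=0 j=1 k=1 clk=0 f=0 c=1 d=0 e=1 a=1 b=1
  Δ1: clk:0→1, e:1→0
  Δ2: g:0→1, b:1→0
  Δ3: h:0→1
  (3Δ to stable)
t=7 Δ0: g=1 h=1 j=1 k=1 clk=1 f=0 c=1 d=0 e=0 a=1 b=0
  Δ1: clk:1→0
  (1Δ to stable)
t=8 Δ0: g=1 h=1 j=1 k=1 clk=0 f=0 c=1 d=0 e=0 a=1 b=0
  Δ1: clk:0→1, e:0→1
  Δ2: g:1→0, b:0→1
  Δ3: h:1→0
  (3Δ to stable)
t=9 Δ0: g=0 h=0 j=1 k=1 clk=1 f=0 c=1 d=0 e=1 a=1 b=1
  Δ1: clk:1→0
  (1Δ to stable)
t=10 Δ0: g=0 h=0 j=1 k=1 clk=0 f=0 c=1 d=0 e=1 a=1 b=1
  Δ1: clk:0→1, e:1→0
  Δ2: g:0→1, b:1→0
  Δ3: h:0→1
  (3Δ to stable)
t=11 Δ0: g=1 h=1 j=1 k=1 clk=1 f=0 c=1 d=0 e=0 a=1 b=0
  Δ1: clk:1→0
  (1Δ to stable)
t=12 Δ0: g=1 h=1 j=1 k=1 clk=0 f=0 c=1 d=0 e=0 a=1 b=0
  Δ1: clk:0→1, e:0→1
  Δ2: g:1→0, b:0→1
  Δ3: h:1→0
  (3Δ to stable)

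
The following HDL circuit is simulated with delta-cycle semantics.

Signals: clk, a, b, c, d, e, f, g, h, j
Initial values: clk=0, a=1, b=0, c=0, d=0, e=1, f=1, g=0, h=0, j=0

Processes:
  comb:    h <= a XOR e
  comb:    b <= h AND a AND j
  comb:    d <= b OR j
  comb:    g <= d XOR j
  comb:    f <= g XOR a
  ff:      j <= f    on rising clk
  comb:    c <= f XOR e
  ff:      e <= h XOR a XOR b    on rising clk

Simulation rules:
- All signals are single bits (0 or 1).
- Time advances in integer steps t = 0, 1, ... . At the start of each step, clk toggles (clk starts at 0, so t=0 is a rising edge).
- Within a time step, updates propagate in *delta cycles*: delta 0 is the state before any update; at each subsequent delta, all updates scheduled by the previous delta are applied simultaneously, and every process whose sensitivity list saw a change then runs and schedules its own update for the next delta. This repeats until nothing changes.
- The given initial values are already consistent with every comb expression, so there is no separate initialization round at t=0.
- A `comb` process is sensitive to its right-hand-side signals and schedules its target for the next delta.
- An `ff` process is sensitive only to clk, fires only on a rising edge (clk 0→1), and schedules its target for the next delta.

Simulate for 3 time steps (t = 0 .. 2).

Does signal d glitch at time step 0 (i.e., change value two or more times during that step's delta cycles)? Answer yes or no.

no

[bits: g,a,clk,b,e,c,f,j,d,h]
t=0: Δ0=0100101000 Δ1=0110101000 Δ2=0110101100 Δ3=1110101110 Δ4=0110100110 Δ5=0110111110 Δ6=0110101110 | 6Δ
t=1: Δ0=0110101110 Δ1=0100101110 | 1Δ
t=2: Δ0=0100101110 Δ1=0110101110 | 1Δ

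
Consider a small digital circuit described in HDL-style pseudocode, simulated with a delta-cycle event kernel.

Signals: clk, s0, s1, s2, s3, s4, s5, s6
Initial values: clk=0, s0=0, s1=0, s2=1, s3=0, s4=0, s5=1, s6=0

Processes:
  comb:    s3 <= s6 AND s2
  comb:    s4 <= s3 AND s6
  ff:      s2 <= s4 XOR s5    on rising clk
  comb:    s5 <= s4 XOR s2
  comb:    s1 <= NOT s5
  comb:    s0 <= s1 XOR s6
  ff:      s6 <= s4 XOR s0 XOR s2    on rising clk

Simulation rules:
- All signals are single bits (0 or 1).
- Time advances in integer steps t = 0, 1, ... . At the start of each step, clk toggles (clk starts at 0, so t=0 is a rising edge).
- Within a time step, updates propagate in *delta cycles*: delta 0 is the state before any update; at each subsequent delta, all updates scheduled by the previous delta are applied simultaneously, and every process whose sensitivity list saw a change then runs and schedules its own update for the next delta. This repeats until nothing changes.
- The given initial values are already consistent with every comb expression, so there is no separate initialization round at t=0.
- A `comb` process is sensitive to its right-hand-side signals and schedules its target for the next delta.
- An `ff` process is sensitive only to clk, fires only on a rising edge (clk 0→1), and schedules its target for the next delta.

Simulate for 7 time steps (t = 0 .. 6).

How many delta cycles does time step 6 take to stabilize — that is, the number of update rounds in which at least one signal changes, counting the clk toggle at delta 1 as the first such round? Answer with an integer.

[bits: s6,s2,s3,s1,s5,s0,clk,s4]
t=0: Δ0=01001000 Δ1=01001010 Δ2=11001010 Δ3=11101110 Δ4=11101111 Δ5=11100111 Δ6=11110111 Δ7=11110011 | 7Δ
t=1: Δ0=11110011 Δ1=11110001 | 1Δ
t=2: Δ0=11110001 Δ1=11110011 Δ2=01110011 Δ3=01010110 Δ4=01011110 Δ5=01001110 Δ6=01001010 | 6Δ
t=3: Δ0=01001010 Δ1=01001000 | 1Δ
t=4: Δ0=01001000 Δ1=01001010 Δ2=11001010 Δ3=11101110 Δ4=11101111 Δ5=11100111 Δ6=11110111 Δ7=11110011 | 7Δ
t=5: Δ0=11110011 Δ1=11110001 | 1Δ
t=6: Δ0=11110001 Δ1=11110011 Δ2=01110011 Δ3=01010110 Δ4=01011110 Δ5=01001110 Δ6=01001010 | 6Δ

6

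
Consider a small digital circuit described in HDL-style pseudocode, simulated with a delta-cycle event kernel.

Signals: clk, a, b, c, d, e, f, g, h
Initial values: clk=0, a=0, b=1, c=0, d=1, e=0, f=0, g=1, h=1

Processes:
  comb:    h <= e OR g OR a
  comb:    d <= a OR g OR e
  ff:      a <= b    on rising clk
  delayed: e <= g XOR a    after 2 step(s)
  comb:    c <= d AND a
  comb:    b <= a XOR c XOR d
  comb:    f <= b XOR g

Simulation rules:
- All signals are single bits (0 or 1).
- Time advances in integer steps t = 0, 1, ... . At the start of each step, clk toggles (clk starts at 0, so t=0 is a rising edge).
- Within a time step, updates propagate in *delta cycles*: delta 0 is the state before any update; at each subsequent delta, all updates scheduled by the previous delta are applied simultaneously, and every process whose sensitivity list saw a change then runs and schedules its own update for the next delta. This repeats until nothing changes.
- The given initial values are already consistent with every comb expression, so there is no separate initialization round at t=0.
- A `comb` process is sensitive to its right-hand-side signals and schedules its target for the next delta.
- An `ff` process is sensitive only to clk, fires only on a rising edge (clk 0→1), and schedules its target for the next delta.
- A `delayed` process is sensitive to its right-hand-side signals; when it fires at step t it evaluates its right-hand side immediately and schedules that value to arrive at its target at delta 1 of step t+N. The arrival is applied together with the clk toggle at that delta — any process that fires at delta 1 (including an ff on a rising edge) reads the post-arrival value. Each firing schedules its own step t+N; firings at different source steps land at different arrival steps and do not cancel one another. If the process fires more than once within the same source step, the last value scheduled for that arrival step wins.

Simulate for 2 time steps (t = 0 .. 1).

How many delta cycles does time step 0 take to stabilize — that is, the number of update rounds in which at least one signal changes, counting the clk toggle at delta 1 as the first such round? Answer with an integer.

5

t0.Δ0 f=0 h=1 e=0 g=1 clk=0 d=1 b=1 c=0 a=0
t0.Δ1 f=0 h=1 e=0 g=1 clk=1 d=1 b=1 c=0 a=0
t0.Δ2 f=0 h=1 e=0 g=1 clk=1 d=1 b=1 c=0 a=1
t0.Δ3 f=0 h=1 e=0 g=1 clk=1 d=1 b=0 c=1 a=1
t0.Δ4 f=1 h=1 e=0 g=1 clk=1 d=1 b=1 c=1 a=1
t0.Δ5 f=0 h=1 e=0 g=1 clk=1 d=1 b=1 c=1 a=1
t1.Δ0 f=0 h=1 e=0 g=1 clk=1 d=1 b=1 c=1 a=1
t1.Δ1 f=0 h=1 e=0 g=1 clk=0 d=1 b=1 c=1 a=1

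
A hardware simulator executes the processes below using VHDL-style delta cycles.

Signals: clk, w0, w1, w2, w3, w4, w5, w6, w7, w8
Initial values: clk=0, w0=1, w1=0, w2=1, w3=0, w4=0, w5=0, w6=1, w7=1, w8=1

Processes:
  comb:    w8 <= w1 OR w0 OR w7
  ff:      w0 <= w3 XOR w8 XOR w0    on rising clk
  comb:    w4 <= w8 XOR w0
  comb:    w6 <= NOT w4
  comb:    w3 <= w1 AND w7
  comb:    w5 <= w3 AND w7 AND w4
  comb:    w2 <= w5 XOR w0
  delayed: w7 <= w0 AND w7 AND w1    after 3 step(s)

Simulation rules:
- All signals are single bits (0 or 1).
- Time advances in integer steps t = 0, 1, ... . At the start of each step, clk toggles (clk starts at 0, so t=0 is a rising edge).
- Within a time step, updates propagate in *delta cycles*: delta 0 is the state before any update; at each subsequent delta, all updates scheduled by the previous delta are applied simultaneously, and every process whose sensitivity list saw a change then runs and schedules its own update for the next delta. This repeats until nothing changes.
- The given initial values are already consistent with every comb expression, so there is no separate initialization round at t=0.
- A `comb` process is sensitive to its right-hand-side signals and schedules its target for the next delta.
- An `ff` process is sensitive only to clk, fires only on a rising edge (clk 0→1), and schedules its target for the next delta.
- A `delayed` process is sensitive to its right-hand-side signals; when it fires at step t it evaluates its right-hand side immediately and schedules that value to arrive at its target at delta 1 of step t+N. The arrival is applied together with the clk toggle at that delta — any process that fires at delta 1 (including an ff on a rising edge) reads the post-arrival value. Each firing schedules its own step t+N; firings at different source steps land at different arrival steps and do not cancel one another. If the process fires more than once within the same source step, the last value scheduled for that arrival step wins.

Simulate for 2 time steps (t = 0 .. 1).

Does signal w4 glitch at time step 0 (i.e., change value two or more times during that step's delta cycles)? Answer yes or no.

[bits: w8,w0,w6,clk,w3,w2,w4,w5,w1,w7]
t=0: Δ0=1110010001 Δ1=1111010001 Δ2=1011010001 Δ3=1011001001 Δ4=1001001001 | 4Δ
t=1: Δ0=1001001001 Δ1=1000001001 | 1Δ

no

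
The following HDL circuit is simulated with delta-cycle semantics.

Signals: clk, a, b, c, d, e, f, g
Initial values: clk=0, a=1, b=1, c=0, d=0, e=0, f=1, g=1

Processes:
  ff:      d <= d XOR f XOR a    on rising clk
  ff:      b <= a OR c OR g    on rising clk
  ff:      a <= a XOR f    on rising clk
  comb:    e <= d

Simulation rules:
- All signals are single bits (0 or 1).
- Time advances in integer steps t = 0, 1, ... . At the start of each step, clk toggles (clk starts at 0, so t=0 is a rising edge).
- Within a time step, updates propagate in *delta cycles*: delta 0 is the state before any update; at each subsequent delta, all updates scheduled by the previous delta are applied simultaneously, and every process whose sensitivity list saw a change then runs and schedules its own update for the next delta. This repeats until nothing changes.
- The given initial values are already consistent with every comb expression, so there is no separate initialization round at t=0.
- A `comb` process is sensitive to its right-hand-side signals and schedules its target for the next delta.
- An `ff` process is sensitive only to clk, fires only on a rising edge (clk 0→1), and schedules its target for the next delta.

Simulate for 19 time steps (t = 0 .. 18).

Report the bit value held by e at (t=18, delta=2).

0

[bits: b,d,g,a,f,c,clk,e]
t=0: Δ0=10111000 Δ1=10111010 Δ2=10101010 | 2Δ
t=1: Δ0=10101010 Δ1=10101000 | 1Δ
t=2: Δ0=10101000 Δ1=10101010 Δ2=11111010 Δ3=11111011 | 3Δ
t=3: Δ0=11111011 Δ1=11111001 | 1Δ
t=4: Δ0=11111001 Δ1=11111011 Δ2=11101011 | 2Δ
t=5: Δ0=11101011 Δ1=11101001 | 1Δ
t=6: Δ0=11101001 Δ1=11101011 Δ2=10111011 Δ3=10111010 | 3Δ
t=7: Δ0=10111010 Δ1=10111000 | 1Δ
t=8: Δ0=10111000 Δ1=10111010 Δ2=10101010 | 2Δ
t=9: Δ0=10101010 Δ1=10101000 | 1Δ
t=10: Δ0=10101000 Δ1=10101010 Δ2=11111010 Δ3=11111011 | 3Δ
t=11: Δ0=11111011 Δ1=11111001 | 1Δ
t=12: Δ0=11111001 Δ1=11111011 Δ2=11101011 | 2Δ
t=13: Δ0=11101011 Δ1=11101001 | 1Δ
t=14: Δ0=11101001 Δ1=11101011 Δ2=10111011 Δ3=10111010 | 3Δ
t=15: Δ0=10111010 Δ1=10111000 | 1Δ
t=16: Δ0=10111000 Δ1=10111010 Δ2=10101010 | 2Δ
t=17: Δ0=10101010 Δ1=10101000 | 1Δ
t=18: Δ0=10101000 Δ1=10101010 Δ2=11111010 Δ3=11111011 | 3Δ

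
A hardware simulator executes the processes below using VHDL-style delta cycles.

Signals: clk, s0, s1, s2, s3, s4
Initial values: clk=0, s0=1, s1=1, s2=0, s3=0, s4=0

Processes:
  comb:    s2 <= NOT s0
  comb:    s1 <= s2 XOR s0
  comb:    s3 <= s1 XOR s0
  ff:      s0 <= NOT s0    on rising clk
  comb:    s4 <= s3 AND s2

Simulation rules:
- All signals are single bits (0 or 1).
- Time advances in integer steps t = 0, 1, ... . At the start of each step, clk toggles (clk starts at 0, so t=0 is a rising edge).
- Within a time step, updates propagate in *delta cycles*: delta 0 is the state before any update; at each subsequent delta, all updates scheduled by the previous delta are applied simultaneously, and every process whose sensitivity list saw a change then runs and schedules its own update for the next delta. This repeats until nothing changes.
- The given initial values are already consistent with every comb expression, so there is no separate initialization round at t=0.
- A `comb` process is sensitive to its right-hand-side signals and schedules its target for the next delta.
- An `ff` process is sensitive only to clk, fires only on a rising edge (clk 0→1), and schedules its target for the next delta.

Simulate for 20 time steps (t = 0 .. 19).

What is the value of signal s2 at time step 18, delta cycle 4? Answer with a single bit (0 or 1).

0

t0.Δ0 s3=0 s0=1 clk=0 s4=0 s1=1 s2=0
t0.Δ1 s3=0 s0=1 clk=1 s4=0 s1=1 s2=0
t0.Δ2 s3=0 s0=0 clk=1 s4=0 s1=1 s2=0
t0.Δ3 s3=1 s0=0 clk=1 s4=0 s1=0 s2=1
t0.Δ4 s3=0 s0=0 clk=1 s4=1 s1=1 s2=1
t0.Δ5 s3=1 s0=0 clk=1 s4=0 s1=1 s2=1
t0.Δ6 s3=1 s0=0 clk=1 s4=1 s1=1 s2=1
t1.Δ0 s3=1 s0=0 clk=1 s4=1 s1=1 s2=1
t1.Δ1 s3=1 s0=0 clk=0 s4=1 s1=1 s2=1
t2.Δ0 s3=1 s0=0 clk=0 s4=1 s1=1 s2=1
t2.Δ1 s3=1 s0=0 clk=1 s4=1 s1=1 s2=1
t2.Δ2 s3=1 s0=1 clk=1 s4=1 s1=1 s2=1
t2.Δ3 s3=0 s0=1 clk=1 s4=1 s1=0 s2=0
t2.Δ4 s3=1 s0=1 clk=1 s4=0 s1=1 s2=0
t2.Δ5 s3=0 s0=1 clk=1 s4=0 s1=1 s2=0
t3.Δ0 s3=0 s0=1 clk=1 s4=0 s1=1 s2=0
t3.Δ1 s3=0 s0=1 clk=0 s4=0 s1=1 s2=0
t4.Δ0 s3=0 s0=1 clk=0 s4=0 s1=1 s2=0
t4.Δ1 s3=0 s0=1 clk=1 s4=0 s1=1 s2=0
t4.Δ2 s3=0 s0=0 clk=1 s4=0 s1=1 s2=0
t4.Δ3 s3=1 s0=0 clk=1 s4=0 s1=0 s2=1
t4.Δ4 s3=0 s0=0 clk=1 s4=1 s1=1 s2=1
t4.Δ5 s3=1 s0=0 clk=1 s4=0 s1=1 s2=1
t4.Δ6 s3=1 s0=0 clk=1 s4=1 s1=1 s2=1
t5.Δ0 s3=1 s0=0 clk=1 s4=1 s1=1 s2=1
t5.Δ1 s3=1 s0=0 clk=0 s4=1 s1=1 s2=1
t6.Δ0 s3=1 s0=0 clk=0 s4=1 s1=1 s2=1
t6.Δ1 s3=1 s0=0 clk=1 s4=1 s1=1 s2=1
t6.Δ2 s3=1 s0=1 clk=1 s4=1 s1=1 s2=1
t6.Δ3 s3=0 s0=1 clk=1 s4=1 s1=0 s2=0
t6.Δ4 s3=1 s0=1 clk=1 s4=0 s1=1 s2=0
t6.Δ5 s3=0 s0=1 clk=1 s4=0 s1=1 s2=0
t7.Δ0 s3=0 s0=1 clk=1 s4=0 s1=1 s2=0
t7.Δ1 s3=0 s0=1 clk=0 s4=0 s1=1 s2=0
t8.Δ0 s3=0 s0=1 clk=0 s4=0 s1=1 s2=0
t8.Δ1 s3=0 s0=1 clk=1 s4=0 s1=1 s2=0
t8.Δ2 s3=0 s0=0 clk=1 s4=0 s1=1 s2=0
t8.Δ3 s3=1 s0=0 clk=1 s4=0 s1=0 s2=1
t8.Δ4 s3=0 s0=0 clk=1 s4=1 s1=1 s2=1
t8.Δ5 s3=1 s0=0 clk=1 s4=0 s1=1 s2=1
t8.Δ6 s3=1 s0=0 clk=1 s4=1 s1=1 s2=1
t9.Δ0 s3=1 s0=0 clk=1 s4=1 s1=1 s2=1
t9.Δ1 s3=1 s0=0 clk=0 s4=1 s1=1 s2=1
t10.Δ0 s3=1 s0=0 clk=0 s4=1 s1=1 s2=1
t10.Δ1 s3=1 s0=0 clk=1 s4=1 s1=1 s2=1
t10.Δ2 s3=1 s0=1 clk=1 s4=1 s1=1 s2=1
t10.Δ3 s3=0 s0=1 clk=1 s4=1 s1=0 s2=0
t10.Δ4 s3=1 s0=1 clk=1 s4=0 s1=1 s2=0
t10.Δ5 s3=0 s0=1 clk=1 s4=0 s1=1 s2=0
t11.Δ0 s3=0 s0=1 clk=1 s4=0 s1=1 s2=0
t11.Δ1 s3=0 s0=1 clk=0 s4=0 s1=1 s2=0
t12.Δ0 s3=0 s0=1 clk=0 s4=0 s1=1 s2=0
t12.Δ1 s3=0 s0=1 clk=1 s4=0 s1=1 s2=0
t12.Δ2 s3=0 s0=0 clk=1 s4=0 s1=1 s2=0
t12.Δ3 s3=1 s0=0 clk=1 s4=0 s1=0 s2=1
t12.Δ4 s3=0 s0=0 clk=1 s4=1 s1=1 s2=1
t12.Δ5 s3=1 s0=0 clk=1 s4=0 s1=1 s2=1
t12.Δ6 s3=1 s0=0 clk=1 s4=1 s1=1 s2=1
t13.Δ0 s3=1 s0=0 clk=1 s4=1 s1=1 s2=1
t13.Δ1 s3=1 s0=0 clk=0 s4=1 s1=1 s2=1
t14.Δ0 s3=1 s0=0 clk=0 s4=1 s1=1 s2=1
t14.Δ1 s3=1 s0=0 clk=1 s4=1 s1=1 s2=1
t14.Δ2 s3=1 s0=1 clk=1 s4=1 s1=1 s2=1
t14.Δ3 s3=0 s0=1 clk=1 s4=1 s1=0 s2=0
t14.Δ4 s3=1 s0=1 clk=1 s4=0 s1=1 s2=0
t14.Δ5 s3=0 s0=1 clk=1 s4=0 s1=1 s2=0
t15.Δ0 s3=0 s0=1 clk=1 s4=0 s1=1 s2=0
t15.Δ1 s3=0 s0=1 clk=0 s4=0 s1=1 s2=0
t16.Δ0 s3=0 s0=1 clk=0 s4=0 s1=1 s2=0
t16.Δ1 s3=0 s0=1 clk=1 s4=0 s1=1 s2=0
t16.Δ2 s3=0 s0=0 clk=1 s4=0 s1=1 s2=0
t16.Δ3 s3=1 s0=0 clk=1 s4=0 s1=0 s2=1
t16.Δ4 s3=0 s0=0 clk=1 s4=1 s1=1 s2=1
t16.Δ5 s3=1 s0=0 clk=1 s4=0 s1=1 s2=1
t16.Δ6 s3=1 s0=0 clk=1 s4=1 s1=1 s2=1
t17.Δ0 s3=1 s0=0 clk=1 s4=1 s1=1 s2=1
t17.Δ1 s3=1 s0=0 clk=0 s4=1 s1=1 s2=1
t18.Δ0 s3=1 s0=0 clk=0 s4=1 s1=1 s2=1
t18.Δ1 s3=1 s0=0 clk=1 s4=1 s1=1 s2=1
t18.Δ2 s3=1 s0=1 clk=1 s4=1 s1=1 s2=1
t18.Δ3 s3=0 s0=1 clk=1 s4=1 s1=0 s2=0
t18.Δ4 s3=1 s0=1 clk=1 s4=0 s1=1 s2=0
t18.Δ5 s3=0 s0=1 clk=1 s4=0 s1=1 s2=0
t19.Δ0 s3=0 s0=1 clk=1 s4=0 s1=1 s2=0
t19.Δ1 s3=0 s0=1 clk=0 s4=0 s1=1 s2=0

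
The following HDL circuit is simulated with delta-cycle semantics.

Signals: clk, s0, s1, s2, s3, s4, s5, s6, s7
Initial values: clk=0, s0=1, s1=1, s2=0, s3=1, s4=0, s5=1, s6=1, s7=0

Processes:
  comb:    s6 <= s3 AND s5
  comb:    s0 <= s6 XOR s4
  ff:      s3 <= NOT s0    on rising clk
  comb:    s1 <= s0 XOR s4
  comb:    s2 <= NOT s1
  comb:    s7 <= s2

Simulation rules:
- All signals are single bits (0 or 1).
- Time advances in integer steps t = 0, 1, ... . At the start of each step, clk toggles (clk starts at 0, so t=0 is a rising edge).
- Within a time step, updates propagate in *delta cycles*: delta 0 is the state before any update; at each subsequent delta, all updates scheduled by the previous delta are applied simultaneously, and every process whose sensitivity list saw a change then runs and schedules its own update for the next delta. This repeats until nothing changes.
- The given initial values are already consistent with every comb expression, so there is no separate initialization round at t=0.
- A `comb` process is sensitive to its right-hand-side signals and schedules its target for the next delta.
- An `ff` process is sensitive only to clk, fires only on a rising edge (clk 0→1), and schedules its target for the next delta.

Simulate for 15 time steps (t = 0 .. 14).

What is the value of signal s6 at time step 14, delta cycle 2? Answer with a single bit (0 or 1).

[bits: s6,s0,clk,s4,s5,s3,s1,s7,s2]
t=0: Δ0=110011100 Δ1=111011100 Δ2=111010100 Δ3=011010100 Δ4=001010100 Δ5=001010000 Δ6=001010001 Δ7=001010011 | 7Δ
t=1: Δ0=001010011 Δ1=000010011 | 1Δ
t=2: Δ0=000010011 Δ1=001010011 Δ2=001011011 Δ3=101011011 Δ4=111011011 Δ5=111011111 Δ6=111011110 Δ7=111011100 | 7Δ
t=3: Δ0=111011100 Δ1=110011100 | 1Δ
t=4: Δ0=110011100 Δ1=111011100 Δ2=111010100 Δ3=011010100 Δ4=001010100 Δ5=001010000 Δ6=001010001 Δ7=001010011 | 7Δ
t=5: Δ0=001010011 Δ1=000010011 | 1Δ
t=6: Δ0=000010011 Δ1=001010011 Δ2=001011011 Δ3=101011011 Δ4=111011011 Δ5=111011111 Δ6=111011110 Δ7=111011100 | 7Δ
t=7: Δ0=111011100 Δ1=110011100 | 1Δ
t=8: Δ0=110011100 Δ1=111011100 Δ2=111010100 Δ3=011010100 Δ4=001010100 Δ5=001010000 Δ6=001010001 Δ7=001010011 | 7Δ
t=9: Δ0=001010011 Δ1=000010011 | 1Δ
t=10: Δ0=000010011 Δ1=001010011 Δ2=001011011 Δ3=101011011 Δ4=111011011 Δ5=111011111 Δ6=111011110 Δ7=111011100 | 7Δ
t=11: Δ0=111011100 Δ1=110011100 | 1Δ
t=12: Δ0=110011100 Δ1=111011100 Δ2=111010100 Δ3=011010100 Δ4=001010100 Δ5=001010000 Δ6=001010001 Δ7=001010011 | 7Δ
t=13: Δ0=001010011 Δ1=000010011 | 1Δ
t=14: Δ0=000010011 Δ1=001010011 Δ2=001011011 Δ3=101011011 Δ4=111011011 Δ5=111011111 Δ6=111011110 Δ7=111011100 | 7Δ

0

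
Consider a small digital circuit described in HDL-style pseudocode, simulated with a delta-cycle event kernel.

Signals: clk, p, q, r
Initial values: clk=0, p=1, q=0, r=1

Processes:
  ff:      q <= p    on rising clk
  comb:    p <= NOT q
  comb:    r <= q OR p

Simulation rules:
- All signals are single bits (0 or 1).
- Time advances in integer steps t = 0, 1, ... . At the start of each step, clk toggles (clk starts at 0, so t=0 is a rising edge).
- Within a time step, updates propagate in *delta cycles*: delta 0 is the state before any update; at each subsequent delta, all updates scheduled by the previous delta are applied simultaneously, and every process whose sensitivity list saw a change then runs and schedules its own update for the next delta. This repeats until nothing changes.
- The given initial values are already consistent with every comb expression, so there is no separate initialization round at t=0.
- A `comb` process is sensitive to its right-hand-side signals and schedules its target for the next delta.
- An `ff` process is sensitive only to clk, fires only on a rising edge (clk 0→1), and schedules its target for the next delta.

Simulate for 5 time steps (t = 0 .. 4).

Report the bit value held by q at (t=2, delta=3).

[bits: r,q,clk,p]
t=0: Δ0=1001 Δ1=1011 Δ2=1111 Δ3=1110 | 3Δ
t=1: Δ0=1110 Δ1=1100 | 1Δ
t=2: Δ0=1100 Δ1=1110 Δ2=1010 Δ3=0011 Δ4=1011 | 4Δ
t=3: Δ0=1011 Δ1=1001 | 1Δ
t=4: Δ0=1001 Δ1=1011 Δ2=1111 Δ3=1110 | 3Δ

0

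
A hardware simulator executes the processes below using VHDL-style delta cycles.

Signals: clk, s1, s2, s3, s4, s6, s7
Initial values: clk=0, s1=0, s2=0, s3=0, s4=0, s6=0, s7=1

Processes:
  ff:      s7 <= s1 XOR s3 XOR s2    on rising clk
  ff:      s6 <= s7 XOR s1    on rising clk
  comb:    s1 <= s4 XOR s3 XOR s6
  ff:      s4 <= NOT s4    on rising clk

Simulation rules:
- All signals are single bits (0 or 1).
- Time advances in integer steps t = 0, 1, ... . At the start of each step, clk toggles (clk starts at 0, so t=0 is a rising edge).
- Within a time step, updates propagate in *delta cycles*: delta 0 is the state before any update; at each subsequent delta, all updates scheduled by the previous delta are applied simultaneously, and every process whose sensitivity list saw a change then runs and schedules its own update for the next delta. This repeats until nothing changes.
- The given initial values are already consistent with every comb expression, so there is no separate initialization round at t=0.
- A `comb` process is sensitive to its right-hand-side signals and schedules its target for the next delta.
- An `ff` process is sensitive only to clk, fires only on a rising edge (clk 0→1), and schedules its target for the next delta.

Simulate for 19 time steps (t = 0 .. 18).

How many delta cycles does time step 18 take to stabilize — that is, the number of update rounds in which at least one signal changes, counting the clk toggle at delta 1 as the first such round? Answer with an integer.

2

[bits: s1,s4,clk,s6,s7,s3,s2]
t=0: Δ0=0000100 Δ1=0010100 Δ2=0111000 | 2Δ
t=1: Δ0=0111000 Δ1=0101000 | 1Δ
t=2: Δ0=0101000 Δ1=0111000 Δ2=0010000 | 2Δ
t=3: Δ0=0010000 Δ1=0000000 | 1Δ
t=4: Δ0=0000000 Δ1=0010000 Δ2=0110000 Δ3=1110000 | 3Δ
t=5: Δ0=1110000 Δ1=1100000 | 1Δ
t=6: Δ0=1100000 Δ1=1110000 Δ2=1011100 | 2Δ
t=7: Δ0=1011100 Δ1=1001100 | 1Δ
t=8: Δ0=1001100 Δ1=1011100 Δ2=1110100 | 2Δ
t=9: Δ0=1110100 Δ1=1100100 | 1Δ
t=10: Δ0=1100100 Δ1=1110100 Δ2=1010100 Δ3=0010100 | 3Δ
t=11: Δ0=0010100 Δ1=0000100 | 1Δ
t=12: Δ0=0000100 Δ1=0010100 Δ2=0111000 | 2Δ
t=13: Δ0=0111000 Δ1=0101000 | 1Δ
t=14: Δ0=0101000 Δ1=0111000 Δ2=0010000 | 2Δ
t=15: Δ0=0010000 Δ1=0000000 | 1Δ
t=16: Δ0=0000000 Δ1=0010000 Δ2=0110000 Δ3=1110000 | 3Δ
t=17: Δ0=1110000 Δ1=1100000 | 1Δ
t=18: Δ0=1100000 Δ1=1110000 Δ2=1011100 | 2Δ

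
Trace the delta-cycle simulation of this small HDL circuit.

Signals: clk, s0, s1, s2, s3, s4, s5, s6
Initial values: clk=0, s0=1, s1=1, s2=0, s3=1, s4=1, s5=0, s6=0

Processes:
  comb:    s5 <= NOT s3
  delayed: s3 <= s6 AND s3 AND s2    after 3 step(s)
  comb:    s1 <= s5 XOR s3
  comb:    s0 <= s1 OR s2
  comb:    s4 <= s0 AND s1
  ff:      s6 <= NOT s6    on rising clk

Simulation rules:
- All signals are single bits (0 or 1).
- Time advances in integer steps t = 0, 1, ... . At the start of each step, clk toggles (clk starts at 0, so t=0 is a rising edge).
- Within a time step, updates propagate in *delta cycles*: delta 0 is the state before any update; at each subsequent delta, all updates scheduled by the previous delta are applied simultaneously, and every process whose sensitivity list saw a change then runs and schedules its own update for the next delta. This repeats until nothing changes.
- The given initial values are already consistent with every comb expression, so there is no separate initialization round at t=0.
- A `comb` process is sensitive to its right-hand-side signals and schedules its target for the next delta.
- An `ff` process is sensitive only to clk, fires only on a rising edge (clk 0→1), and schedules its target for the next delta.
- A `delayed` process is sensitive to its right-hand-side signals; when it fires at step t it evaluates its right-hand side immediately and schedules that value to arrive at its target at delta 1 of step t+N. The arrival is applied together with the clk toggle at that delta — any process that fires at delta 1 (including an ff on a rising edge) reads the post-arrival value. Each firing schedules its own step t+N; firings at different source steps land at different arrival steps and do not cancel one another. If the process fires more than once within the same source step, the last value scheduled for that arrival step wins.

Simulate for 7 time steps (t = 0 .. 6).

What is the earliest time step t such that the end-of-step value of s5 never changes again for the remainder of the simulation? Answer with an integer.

t=0 Δ0: s6=0 clk=0 s4=1 s1=1 s3=1 s2=0 s5=0 s0=1
  Δ1: clk:0→1
  Δ2: s6:0→1
  (2Δ to stable)
t=1 Δ0: s6=1 clk=1 s4=1 s1=1 s3=1 s2=0 s5=0 s0=1
  Δ1: clk:1→0
  (1Δ to stable)
t=2 Δ0: s6=1 clk=0 s4=1 s1=1 s3=1 s2=0 s5=0 s0=1
  Δ1: clk:0→1
  Δ2: s6:1→0
  (2Δ to stable)
t=3 Δ0: s6=0 clk=1 s4=1 s1=1 s3=1 s2=0 s5=0 s0=1
  Δ1: clk:1→0, s3:1→0
  Δ2: s1:1→0, s5:0→1
  Δ3: s4:1→0, s1:0→1, s0:1→0
  Δ4: s0:0→1
  Δ5: s4:0→1
  (5Δ to stable)
t=4 Δ0: s6=0 clk=0 s4=1 s1=1 s3=0 s2=0 s5=1 s0=1
  Δ1: clk:0→1
  Δ2: s6:0→1
  (2Δ to stable)
t=5 Δ0: s6=1 clk=1 s4=1 s1=1 s3=0 s2=0 s5=1 s0=1
  Δ1: clk:1→0
  (1Δ to stable)
t=6 Δ0: s6=1 clk=0 s4=1 s1=1 s3=0 s2=0 s5=1 s0=1
  Δ1: clk:0→1
  Δ2: s6:1→0
  (2Δ to stable)

3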